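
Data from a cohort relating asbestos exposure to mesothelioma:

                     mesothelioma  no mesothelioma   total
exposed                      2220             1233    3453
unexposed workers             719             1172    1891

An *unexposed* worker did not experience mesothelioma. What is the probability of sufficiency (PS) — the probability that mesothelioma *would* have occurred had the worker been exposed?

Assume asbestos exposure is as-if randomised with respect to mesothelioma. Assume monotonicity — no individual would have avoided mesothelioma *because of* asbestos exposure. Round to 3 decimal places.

p₁ = P(outcome | exposed) = 2220/3453 = 0.64292
p₀ = P(outcome | unexposed) = 719/1891 = 0.38022
Under exogeneity and monotonicity, PS = (p₁ − p₀) / (1 − p₀).
PS = (0.64292 − 0.38022) / (1 − 0.38022) = 0.2627 / 0.61978 ≈ 0.4239

PS ≈ 0.424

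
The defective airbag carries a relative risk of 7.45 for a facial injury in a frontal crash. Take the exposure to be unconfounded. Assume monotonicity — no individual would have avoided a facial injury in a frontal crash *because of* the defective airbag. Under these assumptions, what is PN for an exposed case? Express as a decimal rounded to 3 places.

Under exogeneity and monotonicity, PN = (RR − 1) / RR = 1 − 1/RR.
PN = (7.45 − 1) / 7.45 = 6.45 / 7.45 ≈ 0.8658

PN ≈ 0.866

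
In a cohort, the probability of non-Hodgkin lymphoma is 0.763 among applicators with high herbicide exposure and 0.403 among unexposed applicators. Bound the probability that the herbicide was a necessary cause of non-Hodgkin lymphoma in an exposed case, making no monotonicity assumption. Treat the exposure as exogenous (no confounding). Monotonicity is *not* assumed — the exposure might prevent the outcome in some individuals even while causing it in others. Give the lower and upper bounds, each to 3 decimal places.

Let p₁ = 0.763, p₀ = 0.403.
Under exogeneity alone the bounds on PN are max{0,(p₁−p₀)/p₁} ≤ PN ≤ min{1,(1−p₀)/p₁}.
  lower = (p₁ − p₀)/p₁ = 0.36 / 0.763 ≈ 0.4718
  upper = min{1, (1 − p₀)/p₁} = 0.597 / 0.763 ≈ 0.7824

0.472 ≤ PN ≤ 0.782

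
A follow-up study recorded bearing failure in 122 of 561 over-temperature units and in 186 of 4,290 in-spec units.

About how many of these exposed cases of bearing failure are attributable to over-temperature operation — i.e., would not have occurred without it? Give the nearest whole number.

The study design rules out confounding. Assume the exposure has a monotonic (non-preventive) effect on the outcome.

p₁ = P(outcome | exposed) = 122/561 = 0.21747
p₀ = P(outcome | unexposed) = 186/4290 = 0.043357
PN = (p₁ − p₀)/p₁ = (0.21747 − 0.043357) / 0.21747 ≈ 0.80063.
Attributable cases ≈ PN × (exposed cases) = 0.80063 × 122 ≈ 97.68.

about 98 cases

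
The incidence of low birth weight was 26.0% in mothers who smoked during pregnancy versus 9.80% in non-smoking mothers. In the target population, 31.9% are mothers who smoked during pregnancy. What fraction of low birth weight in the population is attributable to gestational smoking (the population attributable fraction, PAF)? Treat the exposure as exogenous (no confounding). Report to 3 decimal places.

PAF ≈ 0.345

p₁ = 0.26, p₀ = 0.098.
Overall risk P(Y=1) = π·p₁ + (1−π)·p₀ = 0.319×0.26 + 0.681×0.098 = 0.14968.
Under exogeneity, PAF = [P(Y=1) − p₀] / P(Y=1).
PAF = (0.14968 − 0.098) / 0.14968 ≈ 0.3453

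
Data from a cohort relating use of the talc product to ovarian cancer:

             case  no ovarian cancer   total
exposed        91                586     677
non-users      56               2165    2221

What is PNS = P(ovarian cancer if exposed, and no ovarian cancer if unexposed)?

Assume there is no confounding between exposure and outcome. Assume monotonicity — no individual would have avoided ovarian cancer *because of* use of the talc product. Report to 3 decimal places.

PNS ≈ 0.109

p₁ = P(outcome | exposed) = 91/677 = 0.13442
p₀ = P(outcome | unexposed) = 56/2221 = 0.025214
Under exogeneity and monotonicity, PNS = p₁ − p₀.
PNS = 0.13442 − 0.025214 = 0.1092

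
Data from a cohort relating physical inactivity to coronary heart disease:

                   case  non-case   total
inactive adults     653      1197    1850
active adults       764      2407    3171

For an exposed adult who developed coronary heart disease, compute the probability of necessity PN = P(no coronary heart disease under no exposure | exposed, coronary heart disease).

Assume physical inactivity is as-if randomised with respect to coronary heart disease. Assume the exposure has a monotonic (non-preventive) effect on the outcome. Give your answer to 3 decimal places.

PN ≈ 0.317

p₁ = P(outcome | exposed) = 653/1850 = 0.35297
p₀ = P(outcome | unexposed) = 764/3171 = 0.24093
Under exogeneity and monotonicity, PN = (p₁ − p₀)/p₁.
PN = (0.35297 − 0.24093) / 0.35297 ≈ 0.3174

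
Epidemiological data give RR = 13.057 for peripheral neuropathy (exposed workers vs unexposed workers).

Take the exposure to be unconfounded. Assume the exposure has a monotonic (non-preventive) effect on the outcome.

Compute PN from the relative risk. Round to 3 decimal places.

Under exogeneity and monotonicity, PN = (RR − 1) / RR = 1 − 1/RR.
PN = (13.057 − 1) / 13.057 = 12.06 / 13.057 ≈ 0.9234

PN ≈ 0.923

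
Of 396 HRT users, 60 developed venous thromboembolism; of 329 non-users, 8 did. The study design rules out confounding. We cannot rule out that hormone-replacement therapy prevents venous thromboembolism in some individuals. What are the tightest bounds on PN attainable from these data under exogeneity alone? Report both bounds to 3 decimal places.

p₁ = P(outcome | exposed) = 60/396 = 0.15152
p₀ = P(outcome | unexposed) = 8/329 = 0.024316
Under exogeneity alone the bounds on PN are max{0,(p₁−p₀)/p₁} ≤ PN ≤ min{1,(1−p₀)/p₁}.
  lower = (p₁ − p₀)/p₁ = 0.1272 / 0.15152 ≈ 0.8395
  upper = min{1, (1 − p₀)/p₁} = 0.97568 / 0.15152 ≈ 6.4395 → capped at 1

0.840 ≤ PN ≤ 1.000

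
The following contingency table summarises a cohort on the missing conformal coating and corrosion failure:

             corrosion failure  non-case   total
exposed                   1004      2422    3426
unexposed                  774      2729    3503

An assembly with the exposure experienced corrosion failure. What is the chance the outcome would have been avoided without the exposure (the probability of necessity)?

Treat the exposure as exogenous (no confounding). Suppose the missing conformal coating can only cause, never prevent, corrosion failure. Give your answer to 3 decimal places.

p₁ = P(outcome | exposed) = 1004/3426 = 0.29305
p₀ = P(outcome | unexposed) = 774/3503 = 0.22095
Under exogeneity and monotonicity, PN = (p₁ − p₀)/p₁.
PN = (0.29305 − 0.22095) / 0.29305 ≈ 0.2460

PN ≈ 0.246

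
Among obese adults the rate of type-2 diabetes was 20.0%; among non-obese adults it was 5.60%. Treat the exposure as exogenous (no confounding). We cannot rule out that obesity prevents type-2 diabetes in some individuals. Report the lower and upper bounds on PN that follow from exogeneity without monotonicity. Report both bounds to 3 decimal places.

p₁ = 0.2, p₀ = 0.056.
Under exogeneity alone the bounds on PN are max{0,(p₁−p₀)/p₁} ≤ PN ≤ min{1,(1−p₀)/p₁}.
  lower = (p₁ − p₀)/p₁ = 0.144 / 0.2 ≈ 0.7200
  upper = min{1, (1 − p₀)/p₁} = 0.944 / 0.2 ≈ 4.7200 → capped at 1

0.720 ≤ PN ≤ 1.000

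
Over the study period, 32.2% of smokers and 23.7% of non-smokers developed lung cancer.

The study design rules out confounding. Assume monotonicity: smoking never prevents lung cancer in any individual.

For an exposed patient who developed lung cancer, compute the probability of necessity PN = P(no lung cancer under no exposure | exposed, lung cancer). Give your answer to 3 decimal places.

PN ≈ 0.264

p₁ = 0.322, p₀ = 0.237.
Under exogeneity and monotonicity, PN = (p₁ − p₀) / p₁.
PN = (0.322 − 0.237) / 0.322 = 0.085 / 0.322 ≈ 0.2640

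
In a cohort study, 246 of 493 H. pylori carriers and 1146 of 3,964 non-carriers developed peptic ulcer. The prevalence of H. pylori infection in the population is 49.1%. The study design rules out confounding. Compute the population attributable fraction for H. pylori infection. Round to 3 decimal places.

PAF ≈ 0.263

p₁ = P(outcome | exposed) = 246/493 = 0.49899
p₀ = P(outcome | unexposed) = 1146/3964 = 0.2891
Overall risk P(Y=1) = π·p₁ + (1−π)·p₀ = 0.491×0.49899 + 0.509×0.2891 = 0.39215.
Under exogeneity, PAF = [P(Y=1) − p₀] / P(Y=1).
PAF = (0.39215 − 0.2891) / 0.39215 ≈ 0.2628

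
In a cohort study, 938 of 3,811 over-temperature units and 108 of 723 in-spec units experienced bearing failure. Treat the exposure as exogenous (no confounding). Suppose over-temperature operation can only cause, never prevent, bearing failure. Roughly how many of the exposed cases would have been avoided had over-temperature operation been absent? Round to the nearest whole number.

about 369 cases

p₁ = P(outcome | exposed) = 938/3811 = 0.24613
p₀ = P(outcome | unexposed) = 108/723 = 0.14938
PN = (p₁ − p₀)/p₁ = (0.24613 − 0.14938) / 0.24613 ≈ 0.39309.
Attributable cases ≈ PN × (exposed cases) = 0.39309 × 938 ≈ 368.72.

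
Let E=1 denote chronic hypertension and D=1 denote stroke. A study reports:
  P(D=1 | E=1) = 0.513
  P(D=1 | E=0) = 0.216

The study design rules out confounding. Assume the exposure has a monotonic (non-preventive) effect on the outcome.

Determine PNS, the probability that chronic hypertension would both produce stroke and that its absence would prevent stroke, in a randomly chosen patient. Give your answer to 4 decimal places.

PNS ≈ 0.2970

Let p₁ = 0.513, p₀ = 0.216.
Under exogeneity and monotonicity, PNS = p₁ − p₀.
PNS = 0.513 − 0.216 = 0.297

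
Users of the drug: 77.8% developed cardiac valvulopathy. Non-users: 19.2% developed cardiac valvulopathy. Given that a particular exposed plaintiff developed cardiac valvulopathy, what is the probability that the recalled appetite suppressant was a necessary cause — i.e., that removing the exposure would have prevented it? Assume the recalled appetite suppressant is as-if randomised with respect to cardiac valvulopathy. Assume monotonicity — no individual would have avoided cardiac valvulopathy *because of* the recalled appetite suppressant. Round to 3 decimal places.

p₁ = 0.778, p₀ = 0.192.
Under exogeneity and monotonicity, PN = (p₁ − p₀) / p₁.
PN = (0.778 − 0.192) / 0.778 = 0.586 / 0.778 ≈ 0.7532

PN ≈ 0.753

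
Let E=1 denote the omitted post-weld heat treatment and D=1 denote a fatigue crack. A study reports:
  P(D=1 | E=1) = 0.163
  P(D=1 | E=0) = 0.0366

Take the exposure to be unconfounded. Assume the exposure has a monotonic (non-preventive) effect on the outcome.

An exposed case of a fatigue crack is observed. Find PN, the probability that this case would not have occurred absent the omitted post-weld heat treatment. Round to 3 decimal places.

PN ≈ 0.775

Let p₁ = 0.163, p₀ = 0.0366.
Under exogeneity and monotonicity, PN = (p₁ − p₀) / p₁.
PN = (0.163 − 0.0366) / 0.163 = 0.1264 / 0.163 ≈ 0.7755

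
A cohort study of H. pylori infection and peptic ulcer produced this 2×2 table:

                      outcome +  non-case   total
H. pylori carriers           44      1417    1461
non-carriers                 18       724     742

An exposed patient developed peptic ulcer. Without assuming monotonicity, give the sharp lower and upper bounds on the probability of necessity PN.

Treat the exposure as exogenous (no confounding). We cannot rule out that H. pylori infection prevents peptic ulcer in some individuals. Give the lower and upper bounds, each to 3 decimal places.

p₁ = P(outcome | exposed) = 44/1461 = 0.030116
p₀ = P(outcome | unexposed) = 18/742 = 0.024259
Under exogeneity alone the bounds on PN are max{0,(p₁−p₀)/p₁} ≤ PN ≤ min{1,(1−p₀)/p₁}.
  lower = (p₁ − p₀)/p₁ = 0.0058576 / 0.030116 ≈ 0.1945
  upper = min{1, (1 − p₀)/p₁} = 0.97574 / 0.030116 ≈ 32.3990 → capped at 1

0.194 ≤ PN ≤ 1.000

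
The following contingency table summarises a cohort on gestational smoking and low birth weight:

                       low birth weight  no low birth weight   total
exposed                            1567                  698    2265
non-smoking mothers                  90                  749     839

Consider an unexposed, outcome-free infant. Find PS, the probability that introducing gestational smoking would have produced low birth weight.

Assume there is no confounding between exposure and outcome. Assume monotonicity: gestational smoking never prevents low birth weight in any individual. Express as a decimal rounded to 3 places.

PS ≈ 0.655

p₁ = P(outcome | exposed) = 1567/2265 = 0.69183
p₀ = P(outcome | unexposed) = 90/839 = 0.10727
Under exogeneity and monotonicity, PS = (p₁ − p₀) / (1 − p₀).
PS = (0.69183 − 0.10727) / (1 − 0.10727) = 0.58456 / 0.89273 ≈ 0.6548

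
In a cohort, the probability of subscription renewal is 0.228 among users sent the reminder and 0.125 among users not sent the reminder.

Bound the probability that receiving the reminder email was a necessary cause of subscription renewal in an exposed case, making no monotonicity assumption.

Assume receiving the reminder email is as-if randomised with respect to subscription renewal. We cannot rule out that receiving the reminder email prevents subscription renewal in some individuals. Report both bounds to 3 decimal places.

0.452 ≤ PN ≤ 1.000

Let p₁ = 0.228, p₀ = 0.125.
Under exogeneity alone the bounds on PN are max{0,(p₁−p₀)/p₁} ≤ PN ≤ min{1,(1−p₀)/p₁}.
  lower = (p₁ − p₀)/p₁ = 0.103 / 0.228 ≈ 0.4518
  upper = min{1, (1 − p₀)/p₁} = 0.875 / 0.228 ≈ 3.8377 → capped at 1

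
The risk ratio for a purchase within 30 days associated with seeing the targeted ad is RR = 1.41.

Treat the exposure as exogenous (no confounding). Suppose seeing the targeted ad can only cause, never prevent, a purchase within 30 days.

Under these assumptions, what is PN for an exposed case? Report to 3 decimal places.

Under exogeneity and monotonicity, PN = (RR − 1) / RR = 1 − 1/RR.
PN = (1.41 − 1) / 1.41 = 0.41 / 1.41 ≈ 0.2908

PN ≈ 0.291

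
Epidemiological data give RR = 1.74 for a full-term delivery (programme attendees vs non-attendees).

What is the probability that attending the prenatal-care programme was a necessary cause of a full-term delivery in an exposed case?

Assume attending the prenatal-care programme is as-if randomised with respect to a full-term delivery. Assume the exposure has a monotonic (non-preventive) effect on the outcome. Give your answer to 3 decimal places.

PN ≈ 0.425

Under exogeneity and monotonicity, PN = (RR − 1) / RR = 1 − 1/RR.
PN = (1.74 − 1) / 1.74 = 0.74 / 1.74 ≈ 0.4253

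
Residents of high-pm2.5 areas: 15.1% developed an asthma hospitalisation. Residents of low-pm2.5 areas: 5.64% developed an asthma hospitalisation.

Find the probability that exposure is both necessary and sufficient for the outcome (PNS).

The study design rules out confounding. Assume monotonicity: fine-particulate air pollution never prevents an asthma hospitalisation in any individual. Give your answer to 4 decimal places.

PNS ≈ 0.0946

p₁ = 0.151, p₀ = 0.0564.
Under exogeneity and monotonicity, PNS = p₁ − p₀.
PNS = 0.151 − 0.0564 = 0.0946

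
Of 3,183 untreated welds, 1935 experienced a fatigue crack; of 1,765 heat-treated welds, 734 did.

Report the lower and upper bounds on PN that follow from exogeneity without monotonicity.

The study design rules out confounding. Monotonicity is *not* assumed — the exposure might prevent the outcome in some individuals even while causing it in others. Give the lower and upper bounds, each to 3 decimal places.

0.316 ≤ PN ≤ 0.961

p₁ = P(outcome | exposed) = 1935/3183 = 0.60792
p₀ = P(outcome | unexposed) = 734/1765 = 0.41586
Under exogeneity alone the bounds on PN are max{0,(p₁−p₀)/p₁} ≤ PN ≤ min{1,(1−p₀)/p₁}.
  lower = (p₁ − p₀)/p₁ = 0.19205 / 0.60792 ≈ 0.3159
  upper = min{1, (1 − p₀)/p₁} = 0.58414 / 0.60792 ≈ 0.9609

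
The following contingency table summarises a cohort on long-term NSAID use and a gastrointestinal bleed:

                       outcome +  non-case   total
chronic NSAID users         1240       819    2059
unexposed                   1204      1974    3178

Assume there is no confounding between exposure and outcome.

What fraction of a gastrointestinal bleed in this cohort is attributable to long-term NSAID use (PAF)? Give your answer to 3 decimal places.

PAF ≈ 0.188

p₁ = P(outcome | exposed) = 1240/2059 = 0.60223
p₀ = P(outcome | unexposed) = 1204/3178 = 0.37885
Exposure prevalence π = 2059/5237 = 0.39316; overall risk P(Y=1) = 0.46668.
Under exogeneity, PAF = [P(Y=1) − p₀]/P(Y=1).
PAF = (0.46668 − 0.37885) / 0.46668 ≈ 0.1882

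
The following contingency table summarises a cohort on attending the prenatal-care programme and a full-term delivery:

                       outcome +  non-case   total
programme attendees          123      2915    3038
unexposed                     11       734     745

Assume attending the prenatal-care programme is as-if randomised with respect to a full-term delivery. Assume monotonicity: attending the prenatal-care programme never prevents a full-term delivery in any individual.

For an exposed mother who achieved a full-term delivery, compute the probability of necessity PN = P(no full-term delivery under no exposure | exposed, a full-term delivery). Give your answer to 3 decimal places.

PN ≈ 0.635

p₁ = P(outcome | exposed) = 123/3038 = 0.040487
p₀ = P(outcome | unexposed) = 11/745 = 0.014765
Under exogeneity and monotonicity, PN = (p₁ − p₀)/p₁.
PN = (0.040487 − 0.014765) / 0.040487 ≈ 0.6353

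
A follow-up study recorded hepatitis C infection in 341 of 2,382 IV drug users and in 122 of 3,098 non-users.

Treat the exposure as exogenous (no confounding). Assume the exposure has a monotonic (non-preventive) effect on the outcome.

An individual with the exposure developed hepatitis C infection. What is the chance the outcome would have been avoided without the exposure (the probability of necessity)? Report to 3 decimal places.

p₁ = P(outcome | exposed) = 341/2382 = 0.14316
p₀ = P(outcome | unexposed) = 122/3098 = 0.03938
Under exogeneity and monotonicity, PN = (p₁ − p₀) / p₁.
PN = (0.14316 − 0.03938) / 0.14316 = 0.10378 / 0.14316 ≈ 0.7249

PN ≈ 0.725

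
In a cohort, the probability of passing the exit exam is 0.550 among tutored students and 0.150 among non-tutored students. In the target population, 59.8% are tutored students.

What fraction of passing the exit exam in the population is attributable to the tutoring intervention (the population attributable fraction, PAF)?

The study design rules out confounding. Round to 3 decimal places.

Let p₁ = 0.55, p₀ = 0.15.
Overall risk P(Y=1) = π·p₁ + (1−π)·p₀ = 0.598×0.55 + 0.402×0.15 = 0.3892.
Under exogeneity, PAF = [P(Y=1) − p₀] / P(Y=1).
PAF = (0.3892 − 0.15) / 0.3892 ≈ 0.6146

PAF ≈ 0.615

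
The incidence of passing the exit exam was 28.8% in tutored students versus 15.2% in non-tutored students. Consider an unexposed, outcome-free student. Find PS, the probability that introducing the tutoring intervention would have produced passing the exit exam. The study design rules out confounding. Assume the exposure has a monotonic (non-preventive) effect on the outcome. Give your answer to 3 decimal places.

p₁ = 0.288, p₀ = 0.152.
Under exogeneity and monotonicity, PS = (p₁ − p₀) / (1 − p₀).
PS = (0.288 − 0.152) / (1 − 0.152) = 0.136 / 0.848 ≈ 0.1604

PS ≈ 0.160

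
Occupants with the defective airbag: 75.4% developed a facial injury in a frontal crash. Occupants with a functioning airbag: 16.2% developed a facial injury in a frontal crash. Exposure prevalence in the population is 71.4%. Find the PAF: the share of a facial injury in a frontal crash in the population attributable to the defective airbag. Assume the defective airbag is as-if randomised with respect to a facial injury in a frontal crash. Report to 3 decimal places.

PAF ≈ 0.723

p₁ = 0.754, p₀ = 0.162.
Overall risk P(Y=1) = π·p₁ + (1−π)·p₀ = 0.714×0.754 + 0.286×0.162 = 0.58469.
Under exogeneity, PAF = [P(Y=1) − p₀] / P(Y=1).
PAF = (0.58469 − 0.162) / 0.58469 ≈ 0.7229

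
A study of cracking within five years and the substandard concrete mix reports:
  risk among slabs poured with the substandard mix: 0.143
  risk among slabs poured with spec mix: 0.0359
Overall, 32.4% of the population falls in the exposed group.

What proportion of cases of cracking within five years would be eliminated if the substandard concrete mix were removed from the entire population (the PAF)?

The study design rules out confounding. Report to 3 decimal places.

PAF ≈ 0.492

Let p₁ = 0.143, p₀ = 0.0359.
Overall risk P(Y=1) = π·p₁ + (1−π)·p₀ = 0.324×0.143 + 0.676×0.0359 = 0.0706.
Under exogeneity, PAF = [P(Y=1) − p₀] / P(Y=1).
PAF = (0.0706 − 0.0359) / 0.0706 ≈ 0.4915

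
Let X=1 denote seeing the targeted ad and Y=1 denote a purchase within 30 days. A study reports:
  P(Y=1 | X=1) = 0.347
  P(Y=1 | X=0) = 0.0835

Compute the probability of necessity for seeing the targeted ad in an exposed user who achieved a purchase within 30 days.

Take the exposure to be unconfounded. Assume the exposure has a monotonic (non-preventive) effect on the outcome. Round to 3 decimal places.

PN ≈ 0.759

Let p₁ = 0.347, p₀ = 0.0835.
Under exogeneity and monotonicity, PN = (p₁ − p₀) / p₁.
PN = (0.347 − 0.0835) / 0.347 = 0.2635 / 0.347 ≈ 0.7594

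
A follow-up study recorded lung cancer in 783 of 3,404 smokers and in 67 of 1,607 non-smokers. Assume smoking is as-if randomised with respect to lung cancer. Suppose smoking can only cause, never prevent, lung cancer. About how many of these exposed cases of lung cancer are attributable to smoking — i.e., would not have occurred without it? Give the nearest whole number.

about 641 cases

p₁ = P(outcome | exposed) = 783/3404 = 0.23002
p₀ = P(outcome | unexposed) = 67/1607 = 0.041693
PN = (p₁ − p₀)/p₁ = (0.23002 − 0.041693) / 0.23002 ≈ 0.81875.
Attributable cases ≈ PN × (exposed cases) = 0.81875 × 783 ≈ 641.08.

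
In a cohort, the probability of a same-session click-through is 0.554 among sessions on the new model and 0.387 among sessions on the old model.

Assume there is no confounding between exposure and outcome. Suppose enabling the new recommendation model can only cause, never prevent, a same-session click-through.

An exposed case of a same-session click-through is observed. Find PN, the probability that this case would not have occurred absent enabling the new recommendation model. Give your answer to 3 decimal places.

PN ≈ 0.301

Let p₁ = 0.554, p₀ = 0.387.
Under exogeneity and monotonicity, PN = (p₁ − p₀) / p₁.
PN = (0.554 − 0.387) / 0.554 = 0.167 / 0.554 ≈ 0.3014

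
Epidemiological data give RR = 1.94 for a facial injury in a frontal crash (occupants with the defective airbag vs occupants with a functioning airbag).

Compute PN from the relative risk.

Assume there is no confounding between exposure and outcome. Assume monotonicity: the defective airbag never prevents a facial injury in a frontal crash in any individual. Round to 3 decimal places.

PN ≈ 0.485

Under exogeneity and monotonicity, PN = (RR − 1) / RR = 1 − 1/RR.
PN = (1.94 − 1) / 1.94 = 0.94 / 1.94 ≈ 0.4845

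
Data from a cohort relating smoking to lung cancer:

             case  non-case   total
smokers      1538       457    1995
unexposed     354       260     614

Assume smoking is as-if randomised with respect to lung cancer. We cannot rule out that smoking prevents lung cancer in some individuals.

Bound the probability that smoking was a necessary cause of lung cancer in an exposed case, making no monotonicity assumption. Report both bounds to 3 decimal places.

p₁ = P(outcome | exposed) = 1538/1995 = 0.77093
p₀ = P(outcome | unexposed) = 354/614 = 0.57655
Under exogeneity alone the bounds on PN are max{0,(p₁−p₀)/p₁} ≤ PN ≤ min{1,(1−p₀)/p₁}.
  lower = (p₁ − p₀)/p₁ = 0.19438 / 0.77093 ≈ 0.2521
  upper = min{1, (1 − p₀)/p₁} = 0.42345 / 0.77093 ≈ 0.5493

0.252 ≤ PN ≤ 0.549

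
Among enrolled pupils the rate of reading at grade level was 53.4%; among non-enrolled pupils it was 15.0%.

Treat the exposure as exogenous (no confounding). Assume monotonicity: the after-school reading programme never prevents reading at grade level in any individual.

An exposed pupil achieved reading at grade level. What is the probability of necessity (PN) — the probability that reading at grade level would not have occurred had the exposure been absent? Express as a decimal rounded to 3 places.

PN ≈ 0.719

p₁ = 0.534, p₀ = 0.15.
Under exogeneity and monotonicity, PN = (p₁ − p₀) / p₁.
PN = (0.534 − 0.15) / 0.534 = 0.384 / 0.534 ≈ 0.7191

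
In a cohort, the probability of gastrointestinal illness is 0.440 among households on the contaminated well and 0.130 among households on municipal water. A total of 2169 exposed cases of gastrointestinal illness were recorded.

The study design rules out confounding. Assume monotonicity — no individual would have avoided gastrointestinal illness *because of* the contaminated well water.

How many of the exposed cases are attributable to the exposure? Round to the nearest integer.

about 1528 cases

Let p₁ = 0.44, p₀ = 0.13.
PN = (p₁ − p₀)/p₁ = (0.44 − 0.13) / 0.44 ≈ 0.70455.
Attributable cases ≈ PN × (exposed cases) = 0.70455 × 2169 ≈ 1528.16.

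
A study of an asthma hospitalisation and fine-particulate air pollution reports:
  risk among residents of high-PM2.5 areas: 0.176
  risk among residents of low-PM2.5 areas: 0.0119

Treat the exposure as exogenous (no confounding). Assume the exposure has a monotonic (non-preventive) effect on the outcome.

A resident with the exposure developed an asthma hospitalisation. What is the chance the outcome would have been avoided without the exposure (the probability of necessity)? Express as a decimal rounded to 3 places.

Let p₁ = 0.176, p₀ = 0.0119.
Under exogeneity and monotonicity, PN = (p₁ − p₀) / p₁.
PN = (0.176 − 0.0119) / 0.176 = 0.1641 / 0.176 ≈ 0.9324

PN ≈ 0.932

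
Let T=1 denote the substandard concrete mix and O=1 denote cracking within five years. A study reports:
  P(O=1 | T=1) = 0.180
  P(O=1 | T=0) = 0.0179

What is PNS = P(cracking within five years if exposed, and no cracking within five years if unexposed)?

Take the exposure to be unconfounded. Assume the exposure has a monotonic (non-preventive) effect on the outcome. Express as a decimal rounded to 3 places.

PNS ≈ 0.162

Let p₁ = 0.18, p₀ = 0.0179.
Under exogeneity and monotonicity, PNS = p₁ − p₀.
PNS = 0.18 − 0.0179 = 0.1621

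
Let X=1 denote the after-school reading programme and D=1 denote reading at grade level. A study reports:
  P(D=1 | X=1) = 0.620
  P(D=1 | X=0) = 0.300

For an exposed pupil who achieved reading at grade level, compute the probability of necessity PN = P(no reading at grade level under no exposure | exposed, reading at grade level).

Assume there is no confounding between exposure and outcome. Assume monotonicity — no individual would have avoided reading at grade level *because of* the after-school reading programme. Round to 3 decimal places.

PN ≈ 0.516

Let p₁ = 0.62, p₀ = 0.3.
Under exogeneity and monotonicity, PN = (p₁ − p₀) / p₁.
PN = (0.62 − 0.3) / 0.62 = 0.32 / 0.62 ≈ 0.5161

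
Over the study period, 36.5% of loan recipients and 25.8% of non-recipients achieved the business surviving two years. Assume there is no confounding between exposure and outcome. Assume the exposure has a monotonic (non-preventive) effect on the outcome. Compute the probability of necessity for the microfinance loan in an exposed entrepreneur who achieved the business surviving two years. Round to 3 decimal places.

p₁ = 0.365, p₀ = 0.258.
Under exogeneity and monotonicity, PN = (p₁ − p₀) / p₁.
PN = (0.365 − 0.258) / 0.365 = 0.107 / 0.365 ≈ 0.2932

PN ≈ 0.293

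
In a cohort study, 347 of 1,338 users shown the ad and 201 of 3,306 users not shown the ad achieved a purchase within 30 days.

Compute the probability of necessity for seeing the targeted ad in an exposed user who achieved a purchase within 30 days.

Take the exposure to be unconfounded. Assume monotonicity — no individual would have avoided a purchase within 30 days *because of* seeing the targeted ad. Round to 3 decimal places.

p₁ = P(outcome | exposed) = 347/1338 = 0.25934
p₀ = P(outcome | unexposed) = 201/3306 = 0.060799
Under exogeneity and monotonicity, PN = (p₁ − p₀) / p₁.
PN = (0.25934 − 0.060799) / 0.25934 = 0.19854 / 0.25934 ≈ 0.7656

PN ≈ 0.766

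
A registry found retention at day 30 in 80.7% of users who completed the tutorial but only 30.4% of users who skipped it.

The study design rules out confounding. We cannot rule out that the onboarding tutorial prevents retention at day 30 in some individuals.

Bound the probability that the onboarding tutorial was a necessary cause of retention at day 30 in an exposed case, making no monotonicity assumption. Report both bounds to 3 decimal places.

p₁ = 0.807, p₀ = 0.304.
Under exogeneity alone the bounds on PN are max{0,(p₁−p₀)/p₁} ≤ PN ≤ min{1,(1−p₀)/p₁}.
  lower = (p₁ − p₀)/p₁ = 0.503 / 0.807 ≈ 0.6233
  upper = min{1, (1 − p₀)/p₁} = 0.696 / 0.807 ≈ 0.8625

0.623 ≤ PN ≤ 0.862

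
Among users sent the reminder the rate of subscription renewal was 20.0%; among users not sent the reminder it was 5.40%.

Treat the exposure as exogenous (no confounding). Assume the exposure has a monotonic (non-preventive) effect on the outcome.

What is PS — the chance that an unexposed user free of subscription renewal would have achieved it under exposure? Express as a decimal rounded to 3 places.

p₁ = 0.2, p₀ = 0.054.
Under exogeneity and monotonicity, PS = (p₁ − p₀) / (1 − p₀).
PS = (0.2 − 0.054) / (1 − 0.054) = 0.146 / 0.946 ≈ 0.1543

PS ≈ 0.154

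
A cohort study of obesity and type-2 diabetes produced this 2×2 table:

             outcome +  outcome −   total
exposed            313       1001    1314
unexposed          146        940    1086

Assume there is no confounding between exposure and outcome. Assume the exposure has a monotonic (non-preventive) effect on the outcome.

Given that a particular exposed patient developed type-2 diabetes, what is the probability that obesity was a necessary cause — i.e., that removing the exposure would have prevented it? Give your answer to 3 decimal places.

p₁ = P(outcome | exposed) = 313/1314 = 0.2382
p₀ = P(outcome | unexposed) = 146/1086 = 0.13444
Under exogeneity and monotonicity, PN = (p₁ − p₀) / p₁.
PN = (0.2382 − 0.13444) / 0.2382 = 0.10377 / 0.2382 ≈ 0.4356

PN ≈ 0.436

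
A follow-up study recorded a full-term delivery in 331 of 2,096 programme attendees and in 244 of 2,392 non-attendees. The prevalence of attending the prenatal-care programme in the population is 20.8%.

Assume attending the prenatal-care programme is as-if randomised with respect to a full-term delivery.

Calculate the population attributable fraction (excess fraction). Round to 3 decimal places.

p₁ = P(outcome | exposed) = 331/2096 = 0.15792
p₀ = P(outcome | unexposed) = 244/2392 = 0.10201
Overall risk P(Y=1) = π·p₁ + (1−π)·p₀ = 0.208×0.15792 + 0.792×0.10201 = 0.11364.
Under exogeneity, PAF = [P(Y=1) − p₀] / P(Y=1).
PAF = (0.11364 − 0.10201) / 0.11364 ≈ 0.1023

PAF ≈ 0.102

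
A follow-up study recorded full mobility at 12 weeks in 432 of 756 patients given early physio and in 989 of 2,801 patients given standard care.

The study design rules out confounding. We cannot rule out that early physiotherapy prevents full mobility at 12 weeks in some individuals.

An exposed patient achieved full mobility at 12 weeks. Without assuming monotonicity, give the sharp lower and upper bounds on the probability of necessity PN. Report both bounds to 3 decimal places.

0.382 ≤ PN ≤ 1.000

p₁ = P(outcome | exposed) = 432/756 = 0.57143
p₀ = P(outcome | unexposed) = 989/2801 = 0.35309
Under exogeneity alone the bounds on PN are max{0,(p₁−p₀)/p₁} ≤ PN ≤ min{1,(1−p₀)/p₁}.
  lower = (p₁ − p₀)/p₁ = 0.21834 / 0.57143 ≈ 0.3821
  upper = min{1, (1 − p₀)/p₁} = 0.64691 / 0.57143 ≈ 1.1321 → capped at 1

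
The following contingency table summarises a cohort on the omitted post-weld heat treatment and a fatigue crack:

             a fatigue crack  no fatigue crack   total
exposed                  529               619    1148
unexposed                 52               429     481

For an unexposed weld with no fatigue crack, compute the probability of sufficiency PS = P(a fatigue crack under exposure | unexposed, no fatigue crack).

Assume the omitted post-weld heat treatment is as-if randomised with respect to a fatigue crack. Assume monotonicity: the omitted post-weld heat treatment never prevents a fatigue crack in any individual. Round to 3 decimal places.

PS ≈ 0.395

p₁ = P(outcome | exposed) = 529/1148 = 0.4608
p₀ = P(outcome | unexposed) = 52/481 = 0.10811
Under exogeneity and monotonicity, PS = (p₁ − p₀) / (1 − p₀).
PS = (0.4608 − 0.10811) / (1 − 0.10811) = 0.35269 / 0.89189 ≈ 0.3954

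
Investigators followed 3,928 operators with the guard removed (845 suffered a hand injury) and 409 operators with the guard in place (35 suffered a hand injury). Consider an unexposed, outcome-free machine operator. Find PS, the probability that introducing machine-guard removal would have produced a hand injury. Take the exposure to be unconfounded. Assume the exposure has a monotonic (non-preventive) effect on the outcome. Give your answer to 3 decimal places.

PS ≈ 0.142

p₁ = P(outcome | exposed) = 845/3928 = 0.21512
p₀ = P(outcome | unexposed) = 35/409 = 0.085575
Under exogeneity and monotonicity, PS = (p₁ − p₀) / (1 − p₀).
PS = (0.21512 − 0.085575) / (1 − 0.085575) = 0.12955 / 0.91443 ≈ 0.1417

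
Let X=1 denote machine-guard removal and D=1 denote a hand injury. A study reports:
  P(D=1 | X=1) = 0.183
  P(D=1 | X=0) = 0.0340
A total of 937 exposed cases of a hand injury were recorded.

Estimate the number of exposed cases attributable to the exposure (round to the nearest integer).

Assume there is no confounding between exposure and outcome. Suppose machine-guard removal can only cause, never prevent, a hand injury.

Let p₁ = 0.183, p₀ = 0.034.
PN = (p₁ − p₀)/p₁ = (0.183 − 0.034) / 0.183 ≈ 0.81421.
Attributable cases ≈ PN × (exposed cases) = 0.81421 × 937 ≈ 762.91.

about 763 cases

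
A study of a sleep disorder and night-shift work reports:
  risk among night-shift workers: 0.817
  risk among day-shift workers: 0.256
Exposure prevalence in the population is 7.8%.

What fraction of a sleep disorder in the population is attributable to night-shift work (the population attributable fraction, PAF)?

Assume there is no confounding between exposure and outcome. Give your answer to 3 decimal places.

Let p₁ = 0.817, p₀ = 0.256.
Overall risk P(Y=1) = π·p₁ + (1−π)·p₀ = 0.078×0.817 + 0.922×0.256 = 0.29976.
Under exogeneity, PAF = [P(Y=1) − p₀] / P(Y=1).
PAF = (0.29976 − 0.256) / 0.29976 ≈ 0.1460

PAF ≈ 0.146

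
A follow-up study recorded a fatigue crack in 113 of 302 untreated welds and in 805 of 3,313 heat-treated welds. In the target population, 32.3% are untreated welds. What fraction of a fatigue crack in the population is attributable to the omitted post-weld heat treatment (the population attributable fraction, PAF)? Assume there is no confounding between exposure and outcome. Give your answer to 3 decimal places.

p₁ = P(outcome | exposed) = 113/302 = 0.37417
p₀ = P(outcome | unexposed) = 805/3313 = 0.24298
Overall risk P(Y=1) = π·p₁ + (1−π)·p₀ = 0.323×0.37417 + 0.677×0.24298 = 0.28536.
Under exogeneity, PAF = [P(Y=1) − p₀] / P(Y=1).
PAF = (0.28536 − 0.24298) / 0.28536 ≈ 0.1485

PAF ≈ 0.148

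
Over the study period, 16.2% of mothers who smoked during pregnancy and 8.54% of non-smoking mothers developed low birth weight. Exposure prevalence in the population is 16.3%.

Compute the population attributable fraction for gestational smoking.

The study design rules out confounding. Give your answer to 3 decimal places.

PAF ≈ 0.128

p₁ = 0.162, p₀ = 0.0854.
Overall risk P(Y=1) = π·p₁ + (1−π)·p₀ = 0.163×0.162 + 0.837×0.0854 = 0.097886.
Under exogeneity, PAF = [P(Y=1) − p₀] / P(Y=1).
PAF = (0.097886 − 0.0854) / 0.097886 ≈ 0.1276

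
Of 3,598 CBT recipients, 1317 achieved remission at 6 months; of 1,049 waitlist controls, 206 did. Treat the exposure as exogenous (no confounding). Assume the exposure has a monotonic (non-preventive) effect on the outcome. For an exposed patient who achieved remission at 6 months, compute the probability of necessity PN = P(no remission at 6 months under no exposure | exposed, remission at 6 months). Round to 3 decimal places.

PN ≈ 0.464

p₁ = P(outcome | exposed) = 1317/3598 = 0.36604
p₀ = P(outcome | unexposed) = 206/1049 = 0.19638
Under exogeneity and monotonicity, PN = (p₁ − p₀) / p₁.
PN = (0.36604 − 0.19638) / 0.36604 = 0.16966 / 0.36604 ≈ 0.4635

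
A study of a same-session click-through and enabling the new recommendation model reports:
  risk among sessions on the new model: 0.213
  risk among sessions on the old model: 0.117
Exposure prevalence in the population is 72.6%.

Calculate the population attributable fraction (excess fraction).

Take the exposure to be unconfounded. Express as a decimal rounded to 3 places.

Let p₁ = 0.213, p₀ = 0.117.
Overall risk P(Y=1) = π·p₁ + (1−π)·p₀ = 0.726×0.213 + 0.274×0.117 = 0.1867.
Under exogeneity, PAF = [P(Y=1) − p₀] / P(Y=1).
PAF = (0.1867 − 0.117) / 0.1867 ≈ 0.3733

PAF ≈ 0.373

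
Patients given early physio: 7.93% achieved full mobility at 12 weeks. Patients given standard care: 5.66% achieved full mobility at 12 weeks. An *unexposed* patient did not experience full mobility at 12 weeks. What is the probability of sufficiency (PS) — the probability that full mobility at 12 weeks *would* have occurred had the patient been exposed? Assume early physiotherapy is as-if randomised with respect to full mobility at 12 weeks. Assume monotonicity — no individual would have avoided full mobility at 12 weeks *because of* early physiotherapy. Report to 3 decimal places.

p₁ = 0.0793, p₀ = 0.0566.
Under exogeneity and monotonicity, PS = (p₁ − p₀) / (1 − p₀).
PS = (0.0793 − 0.0566) / (1 − 0.0566) = 0.0227 / 0.9434 ≈ 0.0241

PS ≈ 0.024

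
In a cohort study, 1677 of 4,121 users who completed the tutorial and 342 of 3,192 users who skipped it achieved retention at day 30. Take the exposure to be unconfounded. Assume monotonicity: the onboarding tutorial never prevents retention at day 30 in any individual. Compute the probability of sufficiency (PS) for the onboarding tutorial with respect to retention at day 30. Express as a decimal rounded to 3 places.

PS ≈ 0.336

p₁ = P(outcome | exposed) = 1677/4121 = 0.40694
p₀ = P(outcome | unexposed) = 342/3192 = 0.10714
Under exogeneity and monotonicity, PS = (p₁ − p₀) / (1 − p₀).
PS = (0.40694 − 0.10714) / (1 − 0.10714) = 0.2998 / 0.89286 ≈ 0.3358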